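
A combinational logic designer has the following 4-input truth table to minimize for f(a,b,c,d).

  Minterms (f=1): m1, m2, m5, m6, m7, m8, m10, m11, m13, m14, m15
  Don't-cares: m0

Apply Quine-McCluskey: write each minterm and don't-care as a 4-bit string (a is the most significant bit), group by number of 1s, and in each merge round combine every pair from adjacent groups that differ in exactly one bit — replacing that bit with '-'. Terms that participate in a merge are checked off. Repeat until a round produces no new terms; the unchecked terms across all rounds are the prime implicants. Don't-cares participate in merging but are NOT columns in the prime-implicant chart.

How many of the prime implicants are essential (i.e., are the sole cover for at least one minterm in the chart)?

3

size-2^0 implicants → 0000(✓)  0001(✓)  0010(✓)  0101(✓)  0110(✓)  0111(✓)  1000(✓)  1010(✓)  1011(✓)  1101(✓)  1110(✓)  1111(✓)
size-2^1 implicants → -000(✓)  -010(✓)  -101(✓)  -110(✓)  -111(✓)  0-01  0-10(✓)  00-0(✓)  000-  01-1(✓)  011-(✓)  1-10(✓)  1-11(✓)  10-0(✓)  101-(✓)  11-1(✓)  111-(✓)
size-2^2 implicants → --10  -0-0  -1-1  -11-  1-1-
Unchecked terms (primes): --10, -0-0, -1-1, -11-, 0-01, 000-, 1-1-
Minterm coverage:
  m1 ⊆ 0-01,000-
  m2 ⊆ --10,-0-0
  m5 ⊆ -1-1,0-01
  m6 ⊆ --10,-11-
  m7 ⊆ -1-1,-11-
  m8 ⊆ -0-0 [E]
  m10 ⊆ --10,-0-0,1-1-
  m11 ⊆ 1-1- [E]
  m13 ⊆ -1-1 [E]
  m14 ⊆ --10,-11-,1-1-
  m15 ⊆ -1-1,-11-,1-1-
E = {-0-0, -1-1, 1-1-}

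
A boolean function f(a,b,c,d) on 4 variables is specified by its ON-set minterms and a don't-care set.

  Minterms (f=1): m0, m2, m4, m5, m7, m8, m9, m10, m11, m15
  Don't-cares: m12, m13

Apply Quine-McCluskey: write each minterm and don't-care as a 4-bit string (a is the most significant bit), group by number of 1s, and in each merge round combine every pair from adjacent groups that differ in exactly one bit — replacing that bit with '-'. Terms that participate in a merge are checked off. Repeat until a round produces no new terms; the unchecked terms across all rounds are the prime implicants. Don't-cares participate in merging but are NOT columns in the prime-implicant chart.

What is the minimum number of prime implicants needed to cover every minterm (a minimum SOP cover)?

[col 0] 0000*, 0010*, 0100*, 0101*, 0111*, 1000*, 1001*, 1010*, 1011*, 1100*, 1101*, 1111*
[col 1] -000*, -010*, -100*, -101*, -111*, 0-00*, 00-0*, 01-1*, 010-*, 1-00*, 1-01*, 1-11*, 10-0*, 10-1*, 100-*, 101-*, 11-1*, 110-*
[col 2] --00, -0-0, -1-1, -10-, 1--1, 1-0-, 10--
Prime implicants: --00, -0-0, -1-1, -10-, 1--1, 1-0-, 10--
PI chart (minterm → PIs covering it):
  0 | --00,-0-0
  2 | -0-0  (sole → essential)
  4 | --00,-10-
  5 | -1-1,-10-
  7 | -1-1  (sole → essential)
  8 | --00,-0-0,1-0-,10--
  9 | 1--1,1-0-,10--
  10 | -0-0,10--
  11 | 1--1,10--
  15 | -1-1,1--1
Essential prime implicants: -0-0, -1-1
Petrick residual → --00, 1--1
Minimum SOP uses 4 PIs: c'd' + b'd' + bd + ad

4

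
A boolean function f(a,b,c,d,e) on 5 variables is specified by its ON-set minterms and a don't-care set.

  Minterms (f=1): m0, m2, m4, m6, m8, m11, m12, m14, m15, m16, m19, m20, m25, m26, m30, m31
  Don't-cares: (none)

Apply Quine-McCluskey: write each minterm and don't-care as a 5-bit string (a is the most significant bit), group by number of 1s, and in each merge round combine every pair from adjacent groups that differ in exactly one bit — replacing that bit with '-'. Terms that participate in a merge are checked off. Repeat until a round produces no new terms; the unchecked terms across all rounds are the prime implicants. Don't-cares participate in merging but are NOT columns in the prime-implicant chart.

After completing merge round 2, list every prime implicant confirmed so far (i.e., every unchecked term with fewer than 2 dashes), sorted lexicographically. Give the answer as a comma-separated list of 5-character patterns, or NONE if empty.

01-11, 10011, 11-10, 11001

size-2^0 implicants → 00000(✓)  00010(✓)  00100(✓)  00110(✓)  01000(✓)  01011(✓)  01100(✓)  01110(✓)  01111(✓)  10000(✓)  10011  10100(✓)  11001  11010(✓)  11110(✓)  11111(✓)
size-2^1 implicants → -0000(✓)  -0100(✓)  -1110(✓)  -1111(✓)  0-000(✓)  0-100(✓)  0-110(✓)  00-00(✓)  00-10(✓)  000-0(✓)  001-0(✓)  01-00(✓)  01-11  011-0(✓)  0111-(✓)  10-00(✓)  11-10  1111-(✓)
size-2^2 implicants → -0-00  -111-  0--00  0-1-0  00--0
Unchecked terms (primes): -0-00, -111-, 0--00, 0-1-0, 00--0, 01-11, 10011, 11-10, 11001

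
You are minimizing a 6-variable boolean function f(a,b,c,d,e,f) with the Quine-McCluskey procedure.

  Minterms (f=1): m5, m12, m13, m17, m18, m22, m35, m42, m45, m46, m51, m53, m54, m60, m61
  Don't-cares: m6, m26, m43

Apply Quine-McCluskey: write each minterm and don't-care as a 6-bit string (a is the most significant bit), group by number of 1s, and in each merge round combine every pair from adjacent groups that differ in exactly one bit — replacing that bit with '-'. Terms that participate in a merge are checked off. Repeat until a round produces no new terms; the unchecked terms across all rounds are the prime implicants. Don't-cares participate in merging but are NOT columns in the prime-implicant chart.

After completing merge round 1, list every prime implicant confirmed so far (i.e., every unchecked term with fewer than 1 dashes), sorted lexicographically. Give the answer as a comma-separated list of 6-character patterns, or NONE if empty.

Round 0: 000101✓ 000110✓ 001100✓ 001101✓ 010001 010010✓ 010110✓ 011010✓ 100011✓ 101010✓ 101011✓ 101101✓ 101110✓ 110011✓ 110101✓ 110110✓ 111100✓ 111101✓
Round 1: -01101 -10110 0-0110 00-101 00110- 01-010 010-10 1-0011 1-1101 10-011 101-10 10101- 11-101 11110-
PIs = {-01101, -10110, 0-0110, 00-101, 00110-, 01-010, 010-10, 010001, 1-0011, 1-1101, 10-011, 101-10, 10101-, 11-101, 11110-}

010001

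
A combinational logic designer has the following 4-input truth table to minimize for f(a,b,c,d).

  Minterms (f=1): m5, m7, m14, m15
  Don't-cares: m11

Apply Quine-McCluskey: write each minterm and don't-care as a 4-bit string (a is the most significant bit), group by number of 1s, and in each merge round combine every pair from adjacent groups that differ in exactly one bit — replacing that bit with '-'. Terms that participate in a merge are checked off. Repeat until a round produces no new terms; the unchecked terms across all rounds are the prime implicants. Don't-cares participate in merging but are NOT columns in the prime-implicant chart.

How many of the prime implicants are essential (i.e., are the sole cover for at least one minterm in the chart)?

2

Round 0: 0101✓ 0111✓ 1011✓ 1110✓ 1111✓
Round 1: -111 01-1 1-11 111-
PIs = {-111, 01-1, 1-11, 111-}
Coverage chart:
  m5: 01-1 ←essential
  m7: -111,01-1
  m14: 111- ←essential
  m15: -111,1-11,111-
Essential: 01-1, 111-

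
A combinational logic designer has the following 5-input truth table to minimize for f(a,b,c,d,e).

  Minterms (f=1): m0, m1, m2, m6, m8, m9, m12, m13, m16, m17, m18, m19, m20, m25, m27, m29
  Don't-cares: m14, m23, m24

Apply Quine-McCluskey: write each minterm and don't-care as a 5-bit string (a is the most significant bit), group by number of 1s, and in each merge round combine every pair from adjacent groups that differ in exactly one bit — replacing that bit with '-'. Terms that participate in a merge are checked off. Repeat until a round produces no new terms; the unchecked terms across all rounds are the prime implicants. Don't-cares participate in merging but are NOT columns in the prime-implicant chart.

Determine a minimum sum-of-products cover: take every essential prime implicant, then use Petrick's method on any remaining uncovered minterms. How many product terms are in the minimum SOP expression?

size-2^0 implicants → 00000(✓)  00001(✓)  00010(✓)  00110(✓)  01000(✓)  01001(✓)  01100(✓)  01101(✓)  01110(✓)  10000(✓)  10001(✓)  10010(✓)  10011(✓)  10100(✓)  10111(✓)  11000(✓)  11001(✓)  11011(✓)  11101(✓)
size-2^1 implicants → -0000(✓)  -0001(✓)  -0010(✓)  -1000(✓)  -1001(✓)  -1101(✓)  0-000(✓)  0-001(✓)  0-110  00-10  000-0(✓)  0000-(✓)  01-00(✓)  01-01(✓)  0100-(✓)  011-0  0110-(✓)  1-000(✓)  1-001(✓)  1-011(✓)  10-00  10-11  100-0(✓)  100-1(✓)  1000-(✓)  1001-(✓)  11-01(✓)  110-1(✓)  1100-(✓)
size-2^2 implicants → --000(✓)  --001(✓)  -00-0  -000-(✓)  -1-01  -100-(✓)  0-00-(✓)  01-0-  1-0-1  1-00-(✓)  100--
size-2^3 implicants → --00-
Unchecked terms (primes): --00-, -00-0, -1-01, 0-110, 00-10, 01-0-, 011-0, 1-0-1, 10-00, 10-11, 100--
Minterm coverage:
  m0 ⊆ --00-,-00-0
  m1 ⊆ --00- [E]
  m2 ⊆ -00-0,00-10
  m6 ⊆ 0-110,00-10
  m8 ⊆ --00-,01-0-
  m9 ⊆ --00-,-1-01,01-0-
  m12 ⊆ 01-0-,011-0
  m13 ⊆ -1-01,01-0-
  m16 ⊆ --00-,-00-0,10-00,100--
  m17 ⊆ --00-,1-0-1,100--
  m18 ⊆ -00-0,100--
  m19 ⊆ 1-0-1,10-11,100--
  m20 ⊆ 10-00 [E]
  m25 ⊆ --00-,-1-01,1-0-1
  m27 ⊆ 1-0-1 [E]
  m29 ⊆ -1-01 [E]
E = {--00-, -1-01, 1-0-1, 10-00}
Petrick residual → -00-0, 0-110, 01-0-
Cover = c'd' + b'c'e' + bd'e + a'cde' + a'bd' + ac'e + ab'd'e'  |cover|=7

7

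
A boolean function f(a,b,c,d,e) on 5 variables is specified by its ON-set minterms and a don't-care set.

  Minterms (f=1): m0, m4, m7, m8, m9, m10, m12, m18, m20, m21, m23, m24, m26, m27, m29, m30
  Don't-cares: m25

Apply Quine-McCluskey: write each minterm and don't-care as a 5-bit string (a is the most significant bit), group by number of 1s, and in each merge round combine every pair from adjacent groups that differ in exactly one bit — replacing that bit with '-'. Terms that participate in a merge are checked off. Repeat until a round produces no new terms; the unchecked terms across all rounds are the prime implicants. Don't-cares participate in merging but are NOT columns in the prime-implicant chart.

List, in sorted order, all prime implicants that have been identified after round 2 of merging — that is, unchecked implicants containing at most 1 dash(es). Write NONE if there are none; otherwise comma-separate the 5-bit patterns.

-0100, -0111, 1-010, 1-101, 101-1, 1010-, 11-01, 11-10

Round 0: 00000✓ 00100✓ 00111✓ 01000✓ 01001✓ 01010✓ 01100✓ 10010✓ 10100✓ 10101✓ 10111✓ 11000✓ 11001✓ 11010✓ 11011✓ 11101✓ 11110✓
Round 1: -0100 -0111 -1000✓ -1001✓ -1010✓ 0-000✓ 0-100✓ 00-00✓ 01-00✓ 010-0✓ 0100-✓ 1-010 1-101 101-1 1010- 11-01 11-10 110-0✓ 110-1✓ 1100-✓ 1101-✓
Round 2: -10-0 -100- 0--00 110--
PIs = {-0100, -0111, -10-0, -100-, 0--00, 1-010, 1-101, 101-1, 1010-, 11-01, 11-10, 110--}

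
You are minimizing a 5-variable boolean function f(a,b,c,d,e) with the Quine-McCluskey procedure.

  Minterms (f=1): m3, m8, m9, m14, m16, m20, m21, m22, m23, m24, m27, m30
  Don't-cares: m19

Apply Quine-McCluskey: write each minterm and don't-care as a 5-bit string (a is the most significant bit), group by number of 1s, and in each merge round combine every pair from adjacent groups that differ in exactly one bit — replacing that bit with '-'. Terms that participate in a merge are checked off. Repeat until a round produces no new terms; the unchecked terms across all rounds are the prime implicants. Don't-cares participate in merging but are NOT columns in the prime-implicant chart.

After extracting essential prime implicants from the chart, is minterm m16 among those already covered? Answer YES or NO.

NO

Round 0: 00011✓ 01000✓ 01001✓ 01110✓ 10000✓ 10011✓ 10100✓ 10101✓ 10110✓ 10111✓ 11000✓ 11011✓ 11110✓
Round 1: -0011 -1000 -1110 0100- 1-000 1-011 1-110 10-00 10-11 101-0✓ 101-1✓ 1010-✓ 1011-✓
Round 2: 101--
PIs = {-0011, -1000, -1110, 0100-, 1-000, 1-011, 1-110, 10-00, 10-11, 101--}
Coverage chart:
  m3: -0011 ←essential
  m8: -1000,0100-
  m9: 0100- ←essential
  m14: -1110 ←essential
  m16: 1-000,10-00
  m20: 10-00,101--
  m21: 101-- ←essential
  m22: 1-110,101--
  m23: 10-11,101--
  m24: -1000,1-000
  m27: 1-011 ←essential
  m30: -1110,1-110
Essential: -0011, -1110, 0100-, 1-011, 101--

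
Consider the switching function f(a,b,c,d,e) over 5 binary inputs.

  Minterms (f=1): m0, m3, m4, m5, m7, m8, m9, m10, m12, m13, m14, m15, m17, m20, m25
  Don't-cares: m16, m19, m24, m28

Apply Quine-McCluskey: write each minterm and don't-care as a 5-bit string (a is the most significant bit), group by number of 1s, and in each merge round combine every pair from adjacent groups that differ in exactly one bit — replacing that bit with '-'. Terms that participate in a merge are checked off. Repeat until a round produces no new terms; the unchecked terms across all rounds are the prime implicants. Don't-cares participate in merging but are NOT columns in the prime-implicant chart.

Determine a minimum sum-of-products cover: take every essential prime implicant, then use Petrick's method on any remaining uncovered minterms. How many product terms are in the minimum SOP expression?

6

Round 0: 00000✓ 00011✓ 00100✓ 00101✓ 00111✓ 01000✓ 01001✓ 01010✓ 01100✓ 01101✓ 01110✓ 01111✓ 10000✓ 10001✓ 10011✓ 10100✓ 11000✓ 11001✓ 11100✓
Round 1: -0000✓ -0011 -0100✓ -1000✓ -1001✓ -1100✓ 0-000✓ 0-100✓ 0-101✓ 0-111✓ 00-00✓ 00-11 001-1✓ 0010-✓ 01-00✓ 01-01✓ 01-10✓ 010-0✓ 0100-✓ 011-0✓ 011-1✓ 0110-✓ 0111-✓ 1-000✓ 1-001✓ 1-100✓ 10-00✓ 100-1 1000-✓ 11-00✓ 1100-✓
Round 2: --000✓ --100✓ -0-00✓ -1-00✓ -100- 0--00✓ 0-1-1 0-10- 01--0 01-0- 011-- 1--00✓ 1-00-
Round 3: ---00
PIs = {---00, -0011, -100-, 0-1-1, 0-10-, 00-11, 01--0, 01-0-, 011--, 1-00-, 100-1}
Coverage chart:
  m0: ---00 ←essential
  m3: -0011,00-11
  m4: ---00,0-10-
  m5: 0-1-1,0-10-
  m7: 0-1-1,00-11
  m8: ---00,-100-,01--0,01-0-
  m9: -100-,01-0-
  m10: 01--0 ←essential
  m12: ---00,0-10-,01--0,01-0-,011--
  m13: 0-1-1,0-10-,01-0-,011--
  m14: 01--0,011--
  m15: 0-1-1,011--
  m17: 1-00-,100-1
  m20: ---00 ←essential
  m25: -100-,1-00-
Essential: ---00, 01--0
Petrick residual → -0011, -100-, 0-1-1, 1-00-
Min cover (6 terms): d'e' + b'c'de + bc'd' + a'ce + a'be' + ac'd'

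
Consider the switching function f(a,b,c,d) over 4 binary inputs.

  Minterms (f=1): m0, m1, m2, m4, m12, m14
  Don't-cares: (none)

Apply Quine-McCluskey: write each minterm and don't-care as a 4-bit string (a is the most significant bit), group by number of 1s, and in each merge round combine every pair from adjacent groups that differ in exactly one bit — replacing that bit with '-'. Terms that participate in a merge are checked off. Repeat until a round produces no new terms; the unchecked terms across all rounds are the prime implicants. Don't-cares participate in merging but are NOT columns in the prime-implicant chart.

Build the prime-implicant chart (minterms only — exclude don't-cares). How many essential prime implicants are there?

[col 0] 0000*, 0001*, 0010*, 0100*, 1100*, 1110*
[col 1] -100, 0-00, 00-0, 000-, 11-0
Prime implicants: -100, 0-00, 00-0, 000-, 11-0
PI chart (minterm → PIs covering it):
  0 | 0-00,00-0,000-
  1 | 000-  (sole → essential)
  2 | 00-0  (sole → essential)
  4 | -100,0-00
  12 | -100,11-0
  14 | 11-0  (sole → essential)
Essential prime implicants: 00-0, 000-, 11-0

3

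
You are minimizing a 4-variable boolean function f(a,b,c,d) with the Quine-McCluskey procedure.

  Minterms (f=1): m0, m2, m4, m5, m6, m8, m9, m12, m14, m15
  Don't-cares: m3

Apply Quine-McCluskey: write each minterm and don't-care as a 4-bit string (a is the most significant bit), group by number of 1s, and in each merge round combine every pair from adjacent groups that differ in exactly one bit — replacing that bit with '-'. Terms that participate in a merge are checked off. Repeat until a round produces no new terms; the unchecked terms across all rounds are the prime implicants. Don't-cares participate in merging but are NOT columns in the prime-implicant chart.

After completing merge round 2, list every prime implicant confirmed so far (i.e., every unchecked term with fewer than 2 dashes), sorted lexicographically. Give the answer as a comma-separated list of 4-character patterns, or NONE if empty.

001-, 010-, 100-, 111-

size-2^0 implicants → 0000(✓)  0010(✓)  0011(✓)  0100(✓)  0101(✓)  0110(✓)  1000(✓)  1001(✓)  1100(✓)  1110(✓)  1111(✓)
size-2^1 implicants → -000(✓)  -100(✓)  -110(✓)  0-00(✓)  0-10(✓)  00-0(✓)  001-  01-0(✓)  010-  1-00(✓)  100-  11-0(✓)  111-
size-2^2 implicants → --00  -1-0  0--0
Unchecked terms (primes): --00, -1-0, 0--0, 001-, 010-, 100-, 111-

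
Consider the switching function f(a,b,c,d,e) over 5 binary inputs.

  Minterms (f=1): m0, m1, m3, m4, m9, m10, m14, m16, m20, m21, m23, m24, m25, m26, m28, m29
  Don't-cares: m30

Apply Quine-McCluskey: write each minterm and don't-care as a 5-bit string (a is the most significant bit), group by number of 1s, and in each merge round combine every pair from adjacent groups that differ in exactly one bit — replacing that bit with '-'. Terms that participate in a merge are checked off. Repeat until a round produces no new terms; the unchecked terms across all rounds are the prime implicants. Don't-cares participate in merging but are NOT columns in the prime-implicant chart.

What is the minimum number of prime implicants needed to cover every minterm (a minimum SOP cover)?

6

Round 0: 00000✓ 00001✓ 00011✓ 00100✓ 01001✓ 01010✓ 01110✓ 10000✓ 10100✓ 10101✓ 10111✓ 11000✓ 11001✓ 11010✓ 11100✓ 11101✓ 11110✓
Round 1: -0000✓ -0100✓ -1001 -1010✓ -1110✓ 0-001 00-00✓ 000-1 0000- 01-10✓ 1-000✓ 1-100✓ 1-101✓ 10-00✓ 101-1 1010-✓ 11-00✓ 11-01✓ 11-10✓ 110-0✓ 1100-✓ 111-0✓ 1110-✓
Round 2: -0-00 -1-10 1--00 1-10- 11--0 11-0-
PIs = {-0-00, -1-10, -1001, 0-001, 000-1, 0000-, 1--00, 1-10-, 101-1, 11--0, 11-0-}
Coverage chart:
  m0: -0-00,0000-
  m1: 0-001,000-1,0000-
  m3: 000-1 ←essential
  m4: -0-00 ←essential
  m9: -1001,0-001
  m10: -1-10 ←essential
  m14: -1-10 ←essential
  m16: -0-00,1--00
  m20: -0-00,1--00,1-10-
  m21: 1-10-,101-1
  m23: 101-1 ←essential
  m24: 1--00,11--0,11-0-
  m25: -1001,11-0-
  m26: -1-10,11--0
  m28: 1--00,1-10-,11--0,11-0-
  m29: 1-10-,11-0-
Essential: -0-00, -1-10, 000-1, 101-1
Petrick residual → -1001, 11-0-
Min cover (6 terms): b'd'e' + bde' + bc'd'e + a'b'c'e + ab'ce + abd'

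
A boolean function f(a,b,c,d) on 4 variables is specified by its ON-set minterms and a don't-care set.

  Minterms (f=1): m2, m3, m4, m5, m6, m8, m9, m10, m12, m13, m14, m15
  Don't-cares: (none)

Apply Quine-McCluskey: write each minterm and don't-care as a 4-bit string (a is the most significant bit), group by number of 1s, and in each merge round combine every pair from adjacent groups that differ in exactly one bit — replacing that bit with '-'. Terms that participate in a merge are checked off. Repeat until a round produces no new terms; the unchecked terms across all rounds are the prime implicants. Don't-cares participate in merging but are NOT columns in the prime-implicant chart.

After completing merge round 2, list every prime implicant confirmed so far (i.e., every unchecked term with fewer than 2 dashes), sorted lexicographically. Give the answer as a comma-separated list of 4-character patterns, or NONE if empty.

001-

Round 0: 0010✓ 0011✓ 0100✓ 0101✓ 0110✓ 1000✓ 1001✓ 1010✓ 1100✓ 1101✓ 1110✓ 1111✓
Round 1: -010✓ -100✓ -101✓ -110✓ 0-10✓ 001- 01-0✓ 010-✓ 1-00✓ 1-01✓ 1-10✓ 10-0✓ 100-✓ 11-0✓ 11-1✓ 110-✓ 111-✓
Round 2: --10 -1-0 -10- 1--0 1-0- 11--
PIs = {--10, -1-0, -10-, 001-, 1--0, 1-0-, 11--}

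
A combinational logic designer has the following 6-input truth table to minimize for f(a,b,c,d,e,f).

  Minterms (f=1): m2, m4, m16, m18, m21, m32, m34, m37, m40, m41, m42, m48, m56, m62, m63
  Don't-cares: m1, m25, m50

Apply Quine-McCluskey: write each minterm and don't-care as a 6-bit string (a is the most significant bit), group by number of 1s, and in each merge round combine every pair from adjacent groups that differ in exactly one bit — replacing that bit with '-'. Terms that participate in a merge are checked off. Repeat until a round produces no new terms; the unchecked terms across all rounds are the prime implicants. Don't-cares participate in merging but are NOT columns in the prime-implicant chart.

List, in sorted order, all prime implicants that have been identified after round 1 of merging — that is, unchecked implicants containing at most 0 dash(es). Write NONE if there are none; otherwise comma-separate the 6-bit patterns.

000001, 000100, 010101, 011001, 100101

[col 0] 000001, 000010*, 000100, 010000*, 010010*, 010101, 011001, 100000*, 100010*, 100101, 101000*, 101001*, 101010*, 110000*, 110010*, 111000*, 111110*, 111111*
[col 1] -00010*, -10000*, -10010*, 0-0010*, 0100-0*, 1-0000*, 1-0010*, 1-1000*, 10-000*, 10-010*, 1000-0*, 1010-0*, 10100-, 11-000*, 1100-0*, 11111-
[col 2] --0010, -100-0, 1--000, 1-00-0, 10-0-0
Prime implicants: --0010, -100-0, 000001, 000100, 010101, 011001, 1--000, 1-00-0, 10-0-0, 100101, 10100-, 11111-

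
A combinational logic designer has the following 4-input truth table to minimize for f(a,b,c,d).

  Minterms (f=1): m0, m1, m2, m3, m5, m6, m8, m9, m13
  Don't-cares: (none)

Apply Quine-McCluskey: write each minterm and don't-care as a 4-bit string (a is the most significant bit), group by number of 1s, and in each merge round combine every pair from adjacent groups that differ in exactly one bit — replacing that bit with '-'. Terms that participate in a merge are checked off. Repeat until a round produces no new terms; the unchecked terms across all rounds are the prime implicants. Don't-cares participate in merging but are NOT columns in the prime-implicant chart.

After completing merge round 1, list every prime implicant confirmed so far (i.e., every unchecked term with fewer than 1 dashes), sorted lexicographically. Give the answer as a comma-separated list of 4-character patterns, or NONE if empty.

[col 0] 0000*, 0001*, 0010*, 0011*, 0101*, 0110*, 1000*, 1001*, 1101*
[col 1] -000*, -001*, -101*, 0-01*, 0-10, 00-0*, 00-1*, 000-*, 001-*, 1-01*, 100-*
[col 2] --01, -00-, 00--
Prime implicants: --01, -00-, 0-10, 00--

NONE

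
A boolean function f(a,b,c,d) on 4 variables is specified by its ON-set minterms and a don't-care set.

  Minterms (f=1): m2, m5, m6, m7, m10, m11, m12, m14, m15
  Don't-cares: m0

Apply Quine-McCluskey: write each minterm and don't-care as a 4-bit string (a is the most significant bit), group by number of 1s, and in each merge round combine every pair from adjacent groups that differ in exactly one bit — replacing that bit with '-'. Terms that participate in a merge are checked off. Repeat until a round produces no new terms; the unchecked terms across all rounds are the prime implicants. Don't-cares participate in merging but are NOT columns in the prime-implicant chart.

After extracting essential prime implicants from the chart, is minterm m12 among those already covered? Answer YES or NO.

YES

[col 0] 0000*, 0010*, 0101*, 0110*, 0111*, 1010*, 1011*, 1100*, 1110*, 1111*
[col 1] -010*, -110*, -111*, 0-10*, 00-0, 01-1, 011-*, 1-10*, 1-11*, 101-*, 11-0, 111-*
[col 2] --10, -11-, 1-1-
Prime implicants: --10, -11-, 00-0, 01-1, 1-1-, 11-0
PI chart (minterm → PIs covering it):
  2 | --10,00-0
  5 | 01-1  (sole → essential)
  6 | --10,-11-
  7 | -11-,01-1
  10 | --10,1-1-
  11 | 1-1-  (sole → essential)
  12 | 11-0  (sole → essential)
  14 | --10,-11-,1-1-,11-0
  15 | -11-,1-1-
Essential prime implicants: 01-1, 1-1-, 11-0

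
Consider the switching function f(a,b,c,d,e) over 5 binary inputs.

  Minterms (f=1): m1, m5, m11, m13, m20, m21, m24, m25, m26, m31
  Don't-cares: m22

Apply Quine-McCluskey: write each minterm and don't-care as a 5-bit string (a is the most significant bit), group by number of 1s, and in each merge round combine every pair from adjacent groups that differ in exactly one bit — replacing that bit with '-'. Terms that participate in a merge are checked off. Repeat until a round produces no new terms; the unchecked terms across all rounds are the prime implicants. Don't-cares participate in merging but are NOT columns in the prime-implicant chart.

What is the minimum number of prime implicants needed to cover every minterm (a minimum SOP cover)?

Round 0: 00001✓ 00101✓ 01011 01101✓ 10100✓ 10101✓ 10110✓ 11000✓ 11001✓ 11010✓ 11111
Round 1: -0101 0-101 00-01 101-0 1010- 110-0 1100-
PIs = {-0101, 0-101, 00-01, 01011, 101-0, 1010-, 110-0, 1100-, 11111}
Coverage chart:
  m1: 00-01 ←essential
  m5: -0101,0-101,00-01
  m11: 01011 ←essential
  m13: 0-101 ←essential
  m20: 101-0,1010-
  m21: -0101,1010-
  m24: 110-0,1100-
  m25: 1100- ←essential
  m26: 110-0 ←essential
  m31: 11111 ←essential
Essential: 0-101, 00-01, 01011, 110-0, 1100-, 11111
Petrick residual → 1010-
Min cover (7 terms): a'cd'e + a'b'd'e + a'bc'de + ab'cd' + abc'e' + abc'd' + abcde

7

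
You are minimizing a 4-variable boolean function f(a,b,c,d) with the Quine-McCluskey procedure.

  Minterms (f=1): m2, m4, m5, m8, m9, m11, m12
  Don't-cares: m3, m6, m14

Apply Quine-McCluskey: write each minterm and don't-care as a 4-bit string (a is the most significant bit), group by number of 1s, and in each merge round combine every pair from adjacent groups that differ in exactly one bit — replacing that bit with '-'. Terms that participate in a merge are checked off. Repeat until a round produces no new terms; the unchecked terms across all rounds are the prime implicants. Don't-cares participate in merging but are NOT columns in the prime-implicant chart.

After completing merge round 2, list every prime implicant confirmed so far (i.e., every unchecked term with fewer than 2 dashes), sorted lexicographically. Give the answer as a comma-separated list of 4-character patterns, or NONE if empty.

-011, 0-10, 001-, 010-, 1-00, 10-1, 100-

[col 0] 0010*, 0011*, 0100*, 0101*, 0110*, 1000*, 1001*, 1011*, 1100*, 1110*
[col 1] -011, -100*, -110*, 0-10, 001-, 01-0*, 010-, 1-00, 10-1, 100-, 11-0*
[col 2] -1-0
Prime implicants: -011, -1-0, 0-10, 001-, 010-, 1-00, 10-1, 100-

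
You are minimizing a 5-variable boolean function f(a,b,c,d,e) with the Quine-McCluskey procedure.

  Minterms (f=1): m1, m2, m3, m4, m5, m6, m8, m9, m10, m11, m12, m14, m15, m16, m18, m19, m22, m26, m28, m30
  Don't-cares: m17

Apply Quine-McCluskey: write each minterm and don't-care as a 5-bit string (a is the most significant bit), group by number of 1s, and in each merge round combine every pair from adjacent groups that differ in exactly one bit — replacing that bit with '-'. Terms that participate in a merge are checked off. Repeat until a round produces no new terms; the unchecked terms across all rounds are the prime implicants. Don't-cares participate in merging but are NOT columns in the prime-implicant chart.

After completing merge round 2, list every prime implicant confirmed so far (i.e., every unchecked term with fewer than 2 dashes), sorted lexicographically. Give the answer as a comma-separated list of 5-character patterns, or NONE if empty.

Round 0: 00001✓ 00010✓ 00011✓ 00100✓ 00101✓ 00110✓ 01000✓ 01001✓ 01010✓ 01011✓ 01100✓ 01110✓ 01111✓ 10000✓ 10001✓ 10010✓ 10011✓ 10110✓ 11010✓ 11100✓ 11110✓
Round 1: -0001✓ -0010✓ -0011✓ -0110✓ -1010✓ -1100✓ -1110✓ 0-001✓ 0-010✓ 0-011✓ 0-100✓ 0-110✓ 00-01 00-10✓ 000-1✓ 0001-✓ 001-0✓ 0010- 01-00✓ 01-10✓ 01-11✓ 010-0✓ 010-1✓ 0100-✓ 0101-✓ 011-0✓ 0111-✓ 1-010✓ 1-110✓ 10-10✓ 100-0✓ 100-1✓ 1000-✓ 1001-✓ 11-10✓ 111-0✓
Round 2: --010✓ --110✓ -0-10✓ -00-1 -001- -1-10✓ -11-0 0--10✓ 0-0-1 0-01- 0-1-0 01--0 01-1- 010-- 1--10✓ 100--
Round 3: ---10
PIs = {---10, -00-1, -001-, -11-0, 0-0-1, 0-01-, 0-1-0, 00-01, 0010-, 01--0, 01-1-, 010--, 100--}

00-01, 0010-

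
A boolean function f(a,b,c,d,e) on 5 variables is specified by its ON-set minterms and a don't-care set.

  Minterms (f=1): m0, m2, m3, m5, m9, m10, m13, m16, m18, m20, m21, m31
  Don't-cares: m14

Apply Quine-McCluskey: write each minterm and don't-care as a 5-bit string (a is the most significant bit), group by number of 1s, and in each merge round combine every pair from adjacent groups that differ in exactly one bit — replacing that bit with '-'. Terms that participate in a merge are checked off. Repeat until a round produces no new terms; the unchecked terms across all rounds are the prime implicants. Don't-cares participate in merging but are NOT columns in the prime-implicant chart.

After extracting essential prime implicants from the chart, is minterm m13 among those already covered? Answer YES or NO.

YES

[col 0] 00000*, 00010*, 00011*, 00101*, 01001*, 01010*, 01101*, 01110*, 10000*, 10010*, 10100*, 10101*, 11111
[col 1] -0000*, -0010*, -0101, 0-010, 0-101, 000-0*, 0001-, 01-01, 01-10, 10-00, 100-0*, 1010-
[col 2] -00-0
Prime implicants: -00-0, -0101, 0-010, 0-101, 0001-, 01-01, 01-10, 10-00, 1010-, 11111
PI chart (minterm → PIs covering it):
  0 | -00-0  (sole → essential)
  2 | -00-0,0-010,0001-
  3 | 0001-  (sole → essential)
  5 | -0101,0-101
  9 | 01-01  (sole → essential)
  10 | 0-010,01-10
  13 | 0-101,01-01
  16 | -00-0,10-00
  18 | -00-0  (sole → essential)
  20 | 10-00,1010-
  21 | -0101,1010-
  31 | 11111  (sole → essential)
Essential prime implicants: -00-0, 0001-, 01-01, 11111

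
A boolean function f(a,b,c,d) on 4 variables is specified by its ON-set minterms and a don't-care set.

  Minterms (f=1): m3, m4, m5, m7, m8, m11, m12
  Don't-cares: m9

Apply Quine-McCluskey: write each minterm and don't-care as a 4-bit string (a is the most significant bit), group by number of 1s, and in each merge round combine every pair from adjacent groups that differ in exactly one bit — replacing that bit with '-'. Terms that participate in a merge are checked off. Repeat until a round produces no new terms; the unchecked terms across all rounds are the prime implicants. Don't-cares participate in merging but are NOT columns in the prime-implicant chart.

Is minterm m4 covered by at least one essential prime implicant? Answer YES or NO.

[col 0] 0011*, 0100*, 0101*, 0111*, 1000*, 1001*, 1011*, 1100*
[col 1] -011, -100, 0-11, 01-1, 010-, 1-00, 10-1, 100-
Prime implicants: -011, -100, 0-11, 01-1, 010-, 1-00, 10-1, 100-
PI chart (minterm → PIs covering it):
  3 | -011,0-11
  4 | -100,010-
  5 | 01-1,010-
  7 | 0-11,01-1
  8 | 1-00,100-
  11 | -011,10-1
  12 | -100,1-00
(no essential prime implicants)

NO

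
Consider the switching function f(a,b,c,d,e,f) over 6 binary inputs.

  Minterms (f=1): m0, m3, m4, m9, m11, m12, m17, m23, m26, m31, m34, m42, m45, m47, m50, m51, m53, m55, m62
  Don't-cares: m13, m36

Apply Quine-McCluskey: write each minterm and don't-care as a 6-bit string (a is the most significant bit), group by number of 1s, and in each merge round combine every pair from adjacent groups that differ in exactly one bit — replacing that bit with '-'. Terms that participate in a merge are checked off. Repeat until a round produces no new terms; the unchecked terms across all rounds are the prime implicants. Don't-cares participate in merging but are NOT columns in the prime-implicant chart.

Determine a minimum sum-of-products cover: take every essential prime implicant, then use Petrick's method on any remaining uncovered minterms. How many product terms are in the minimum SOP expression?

size-2^0 implicants → 000000(✓)  000011(✓)  000100(✓)  001001(✓)  001011(✓)  001100(✓)  001101(✓)  010001  010111(✓)  011010  011111(✓)  100010(✓)  100100(✓)  101010(✓)  101101(✓)  101111(✓)  110010(✓)  110011(✓)  110101(✓)  110111(✓)  111110
size-2^1 implicants → -00100  -01101  -10111  00-011  00-100  000-00  001-01  0010-1  00110-  01-111  1-0010  10-010  1011-1  110-11  11001-  1101-1
Unchecked terms (primes): -00100, -01101, -10111, 00-011, 00-100, 000-00, 001-01, 0010-1, 00110-, 01-111, 010001, 011010, 1-0010, 10-010, 1011-1, 110-11, 11001-, 1101-1, 111110
Minterm coverage:
  m0 ⊆ 000-00 [E]
  m3 ⊆ 00-011 [E]
  m4 ⊆ -00100,00-100,000-00
  m9 ⊆ 001-01,0010-1
  m11 ⊆ 00-011,0010-1
  m12 ⊆ 00-100,00110-
  m17 ⊆ 010001 [E]
  m23 ⊆ -10111,01-111
  m26 ⊆ 011010 [E]
  m31 ⊆ 01-111 [E]
  m34 ⊆ 1-0010,10-010
  m42 ⊆ 10-010 [E]
  m45 ⊆ -01101,1011-1
  m47 ⊆ 1011-1 [E]
  m50 ⊆ 1-0010,11001-
  m51 ⊆ 110-11,11001-
  m53 ⊆ 1101-1 [E]
  m55 ⊆ -10111,110-11,1101-1
  m62 ⊆ 111110 [E]
E = {00-011, 000-00, 01-111, 010001, 011010, 10-010, 1011-1, 1101-1, 111110}
Petrick residual → 00-100, 001-01, 11001-
Cover = a'b'd'ef + a'b'de'f' + a'b'c'e'f' + a'b'ce'f + a'bdef + a'bc'd'e'f + a'bcd'ef' + ab'd'ef' + ab'cdf + abc'd'e + abc'df + abcdef'  |cover|=12

12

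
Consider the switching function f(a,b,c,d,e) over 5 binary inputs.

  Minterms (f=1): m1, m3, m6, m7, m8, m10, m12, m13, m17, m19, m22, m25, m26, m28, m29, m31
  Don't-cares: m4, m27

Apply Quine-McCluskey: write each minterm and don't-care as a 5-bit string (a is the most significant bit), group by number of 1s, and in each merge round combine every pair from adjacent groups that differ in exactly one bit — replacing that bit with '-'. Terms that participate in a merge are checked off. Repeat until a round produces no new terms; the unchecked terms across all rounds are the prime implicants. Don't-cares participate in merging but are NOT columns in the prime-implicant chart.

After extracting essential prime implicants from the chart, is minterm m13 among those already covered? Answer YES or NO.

[col 0] 00001*, 00011*, 00100*, 00110*, 00111*, 01000*, 01010*, 01100*, 01101*, 10001*, 10011*, 10110*, 11001*, 11010*, 11011*, 11100*, 11101*, 11111*
[col 1] -0001*, -0011*, -0110, -1010, -1100*, -1101*, 0-100, 00-11, 000-1*, 001-0, 0011-, 01-00, 010-0, 0110-*, 1-001*, 1-011*, 100-1*, 11-01*, 11-11*, 110-1*, 1101-, 111-1*, 1110-*
[col 2] -00-1, -110-, 1-0-1, 11--1
Prime implicants: -00-1, -0110, -1010, -110-, 0-100, 00-11, 001-0, 0011-, 01-00, 010-0, 1-0-1, 11--1, 1101-
PI chart (minterm → PIs covering it):
  1 | -00-1  (sole → essential)
  3 | -00-1,00-11
  6 | -0110,001-0,0011-
  7 | 00-11,0011-
  8 | 01-00,010-0
  10 | -1010,010-0
  12 | -110-,0-100,01-00
  13 | -110-  (sole → essential)
  17 | -00-1,1-0-1
  19 | -00-1,1-0-1
  22 | -0110  (sole → essential)
  25 | 1-0-1,11--1
  26 | -1010,1101-
  28 | -110-  (sole → essential)
  29 | -110-,11--1
  31 | 11--1  (sole → essential)
Essential prime implicants: -00-1, -0110, -110-, 11--1

YES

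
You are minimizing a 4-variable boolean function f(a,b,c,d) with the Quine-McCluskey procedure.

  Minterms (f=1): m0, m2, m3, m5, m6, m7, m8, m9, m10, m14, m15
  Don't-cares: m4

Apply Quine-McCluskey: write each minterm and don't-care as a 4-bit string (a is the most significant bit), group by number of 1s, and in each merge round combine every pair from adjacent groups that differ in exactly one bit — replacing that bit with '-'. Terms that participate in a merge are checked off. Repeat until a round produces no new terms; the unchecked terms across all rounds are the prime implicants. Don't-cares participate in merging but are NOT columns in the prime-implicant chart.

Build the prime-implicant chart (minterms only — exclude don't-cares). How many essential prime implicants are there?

size-2^0 implicants → 0000(✓)  0010(✓)  0011(✓)  0100(✓)  0101(✓)  0110(✓)  0111(✓)  1000(✓)  1001(✓)  1010(✓)  1110(✓)  1111(✓)
size-2^1 implicants → -000(✓)  -010(✓)  -110(✓)  -111(✓)  0-00(✓)  0-10(✓)  0-11(✓)  00-0(✓)  001-(✓)  01-0(✓)  01-1(✓)  010-(✓)  011-(✓)  1-10(✓)  10-0(✓)  100-  111-(✓)
size-2^2 implicants → --10  -0-0  -11-  0--0  0-1-  01--
Unchecked terms (primes): --10, -0-0, -11-, 0--0, 0-1-, 01--, 100-
Minterm coverage:
  m0 ⊆ -0-0,0--0
  m2 ⊆ --10,-0-0,0--0,0-1-
  m3 ⊆ 0-1- [E]
  m5 ⊆ 01-- [E]
  m6 ⊆ --10,-11-,0--0,0-1-,01--
  m7 ⊆ -11-,0-1-,01--
  m8 ⊆ -0-0,100-
  m9 ⊆ 100- [E]
  m10 ⊆ --10,-0-0
  m14 ⊆ --10,-11-
  m15 ⊆ -11- [E]
E = {-11-, 0-1-, 01--, 100-}

4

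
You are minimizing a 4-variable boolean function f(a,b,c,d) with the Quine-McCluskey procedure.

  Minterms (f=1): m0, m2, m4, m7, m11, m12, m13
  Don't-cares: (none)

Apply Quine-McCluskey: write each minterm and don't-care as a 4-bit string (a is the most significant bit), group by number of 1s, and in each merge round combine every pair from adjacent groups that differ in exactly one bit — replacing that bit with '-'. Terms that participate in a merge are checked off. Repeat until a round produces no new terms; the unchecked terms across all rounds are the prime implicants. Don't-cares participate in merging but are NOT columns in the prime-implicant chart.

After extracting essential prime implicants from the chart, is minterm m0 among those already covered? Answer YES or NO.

Round 0: 0000✓ 0010✓ 0100✓ 0111 1011 1100✓ 1101✓
Round 1: -100 0-00 00-0 110-
PIs = {-100, 0-00, 00-0, 0111, 1011, 110-}
Coverage chart:
  m0: 0-00,00-0
  m2: 00-0 ←essential
  m4: -100,0-00
  m7: 0111 ←essential
  m11: 1011 ←essential
  m12: -100,110-
  m13: 110- ←essential
Essential: 00-0, 0111, 1011, 110-

YES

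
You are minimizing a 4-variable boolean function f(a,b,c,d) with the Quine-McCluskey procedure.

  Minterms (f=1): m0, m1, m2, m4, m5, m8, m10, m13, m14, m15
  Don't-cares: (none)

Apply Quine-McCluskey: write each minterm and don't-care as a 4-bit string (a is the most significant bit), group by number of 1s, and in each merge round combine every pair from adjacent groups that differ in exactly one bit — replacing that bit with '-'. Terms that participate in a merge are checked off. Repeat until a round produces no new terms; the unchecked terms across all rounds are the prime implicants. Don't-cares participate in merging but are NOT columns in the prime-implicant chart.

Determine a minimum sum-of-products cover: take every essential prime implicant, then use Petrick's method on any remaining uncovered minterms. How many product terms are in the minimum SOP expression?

4

[col 0] 0000*, 0001*, 0010*, 0100*, 0101*, 1000*, 1010*, 1101*, 1110*, 1111*
[col 1] -000*, -010*, -101, 0-00*, 0-01*, 00-0*, 000-*, 010-*, 1-10, 10-0*, 11-1, 111-
[col 2] -0-0, 0-0-
Prime implicants: -0-0, -101, 0-0-, 1-10, 11-1, 111-
PI chart (minterm → PIs covering it):
  0 | -0-0,0-0-
  1 | 0-0-  (sole → essential)
  2 | -0-0  (sole → essential)
  4 | 0-0-  (sole → essential)
  5 | -101,0-0-
  8 | -0-0  (sole → essential)
  10 | -0-0,1-10
  13 | -101,11-1
  14 | 1-10,111-
  15 | 11-1,111-
Essential prime implicants: -0-0, 0-0-
Petrick residual → -101, 111-
Minimum SOP uses 4 PIs: b'd' + bc'd + a'c' + abc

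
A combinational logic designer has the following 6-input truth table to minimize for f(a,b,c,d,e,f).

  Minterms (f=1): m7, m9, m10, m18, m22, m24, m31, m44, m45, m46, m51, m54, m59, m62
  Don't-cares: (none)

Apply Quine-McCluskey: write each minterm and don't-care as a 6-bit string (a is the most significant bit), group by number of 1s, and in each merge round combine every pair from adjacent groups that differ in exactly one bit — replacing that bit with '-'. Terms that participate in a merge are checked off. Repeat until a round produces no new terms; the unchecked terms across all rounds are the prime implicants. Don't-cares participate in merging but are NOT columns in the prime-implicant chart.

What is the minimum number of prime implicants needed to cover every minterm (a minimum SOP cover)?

size-2^0 implicants → 000111  001001  001010  010010(✓)  010110(✓)  011000  011111  101100(✓)  101101(✓)  101110(✓)  110011(✓)  110110(✓)  111011(✓)  111110(✓)
size-2^1 implicants → -10110  010-10  1-1110  1011-0  10110-  11-011  11-110
Unchecked terms (primes): -10110, 000111, 001001, 001010, 010-10, 011000, 011111, 1-1110, 1011-0, 10110-, 11-011, 11-110
Minterm coverage:
  m7 ⊆ 000111 [E]
  m9 ⊆ 001001 [E]
  m10 ⊆ 001010 [E]
  m18 ⊆ 010-10 [E]
  m22 ⊆ -10110,010-10
  m24 ⊆ 011000 [E]
  m31 ⊆ 011111 [E]
  m44 ⊆ 1011-0,10110-
  m45 ⊆ 10110- [E]
  m46 ⊆ 1-1110,1011-0
  m51 ⊆ 11-011 [E]
  m54 ⊆ -10110,11-110
  m59 ⊆ 11-011 [E]
  m62 ⊆ 1-1110,11-110
E = {000111, 001001, 001010, 010-10, 011000, 011111, 10110-, 11-011}
Petrick residual → -10110, 1-1110
Cover = bc'def' + a'b'c'def + a'b'cd'e'f + a'b'cd'ef' + a'bc'ef' + a'bcd'e'f' + a'bcdef + acdef' + ab'cde' + abd'ef  |cover|=10

10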